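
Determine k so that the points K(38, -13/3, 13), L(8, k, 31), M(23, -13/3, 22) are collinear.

Collinearity requires KL × KM = 0; each component is linear in k.
The x-component gives (9)k + (39) = 0, so k = -13/3.
The remaining components then also vanish.

-13/3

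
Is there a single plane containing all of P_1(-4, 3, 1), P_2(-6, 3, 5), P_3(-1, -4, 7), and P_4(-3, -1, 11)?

No

A normal to the plane through P_1, P_2, P_3 is n = P_1P_2 × P_1P_3 = (28, 24, 14).
The plane has equation n·P = -26. For P_4: n·P_4 = 46.
46 ≠ -26, so P_4 is off the plane.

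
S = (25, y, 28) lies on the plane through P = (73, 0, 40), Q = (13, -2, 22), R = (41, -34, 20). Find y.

6

Coplanarity requires PQ · (PR × PS) = 0.
PQ = (-60, -2, -18), PR = (-32, -34, -20); the triple product is linear in y with coefficient -624 and constant term 3744.
Setting it to zero: y = 6.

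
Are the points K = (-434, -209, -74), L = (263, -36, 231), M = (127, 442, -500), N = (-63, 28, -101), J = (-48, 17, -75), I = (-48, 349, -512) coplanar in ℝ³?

The plane through K, L, M has normal n = KL × KM = (-272253, 468027, 356694) and equation n·P = -6055197.
Checking the remaining points: n·N = -5769399, n·J = -5727447, n·I = -6217761.
Since n·N = -5769399 ≠ -6055197, N is off the plane and the points are not all coplanar.

No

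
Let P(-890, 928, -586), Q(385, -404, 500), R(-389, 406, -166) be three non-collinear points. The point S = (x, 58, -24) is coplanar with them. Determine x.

-22

Coplanarity requires PQ · (PR × PS) = 0.
PQ = (1275, -1332, 1086), PR = (501, -522, 420); the triple product is linear in x with coefficient 7452 and constant term 163944.
Setting it to zero: x = -22.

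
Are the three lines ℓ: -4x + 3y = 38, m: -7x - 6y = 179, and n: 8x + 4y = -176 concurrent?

Yes

Intersecting ℓ and m: solving the 2×2 system gives (x, y) = (-17, -10).
Substitute into n: (8)(-17) + (4)(-10) = -176.
This equals -176, so (-17, -10) lies on all three lines and they are concurrent.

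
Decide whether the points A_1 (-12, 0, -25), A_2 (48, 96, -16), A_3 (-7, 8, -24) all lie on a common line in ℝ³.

No

A_1A_2 = (60, 96, 9), A_1A_3 = (5, 8, 1).
Comparing components 2 and 3: (96)(1) − (9)(8) = 24 ≠ 0, so A_1A_2 and A_1A_3 are not parallel and the points are not collinear.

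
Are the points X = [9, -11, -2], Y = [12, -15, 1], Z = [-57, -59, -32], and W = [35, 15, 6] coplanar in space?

A normal to the plane through X, Y, Z is n = XY × XZ = (264, -108, -408).
The plane has equation n·P = 4380. For W: n·W = 5172.
5172 ≠ 4380, so W is off the plane.

No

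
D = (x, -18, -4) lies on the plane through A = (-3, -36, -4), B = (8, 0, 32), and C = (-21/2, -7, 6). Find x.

A normal to the plane is n = AB × AC = (-684, -380, 589).
D lies in the plane iff n · AD = 0.
This gives (-684)x + (-8892) = 0, so x = -13.

-13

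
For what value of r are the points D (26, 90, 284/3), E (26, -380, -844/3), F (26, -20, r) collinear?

Direction DE = (0, -470, -376). From the y-coordinate of F, the parameter along the line is τ = (-20 − 90)/(-470) = 11/47.
Then r = 284/3 + 11/47·(-376) = 20/3.

20/3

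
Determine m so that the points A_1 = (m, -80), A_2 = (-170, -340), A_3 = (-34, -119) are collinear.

-10

Collinearity: (A_1 − A_2) must be parallel to (A_3 − A_2) = (136, 221).
Cross-multiplying the components: (m − (-170))·(221) = (260)·(136).
Solving gives m = -10.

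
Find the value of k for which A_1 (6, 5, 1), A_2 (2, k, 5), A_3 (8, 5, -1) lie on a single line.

Collinearity requires A_1A_2 × A_1A_3 = 0; each component is linear in k.
The x-component gives (-2)k + (10) = 0, so k = 5.
The remaining components then also vanish.

5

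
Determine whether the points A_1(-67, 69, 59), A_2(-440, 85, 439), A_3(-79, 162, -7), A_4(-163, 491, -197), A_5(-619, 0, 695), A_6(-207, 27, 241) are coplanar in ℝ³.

No

The plane through A_1, A_2, A_3 has normal n = A_1A_2 × A_1A_3 = (-36396, -29178, -34497) and equation n·P = -1610073.
Checking the remaining points: n·A_4 = -1597941, n·A_5 = -1446291, n·A_6 = -1567611.
Since n·A_4 = -1597941 ≠ -1610073, A_4 is off the plane and the points are not all coplanar.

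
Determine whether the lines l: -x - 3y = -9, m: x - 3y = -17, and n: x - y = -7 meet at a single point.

Intersecting l and m: solving the 2×2 system gives (x, y) = (-4, 13/3).
Substitute into n: (1)(-4) + (-1)(13/3) = -25/3.
But n requires -7 ≠ -25/3, so the three lines have no common point.

No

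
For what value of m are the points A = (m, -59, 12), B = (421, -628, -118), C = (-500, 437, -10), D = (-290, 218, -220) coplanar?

Coplanarity ⇔ det[AB; AC; AD] = 0.
Expanding, this is linear in m: (199998)m + (15799842) = 0.
So m = -79.

-79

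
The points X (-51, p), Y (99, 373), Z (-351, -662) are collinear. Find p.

28

Collinearity: (X − Y) must be parallel to (Z − Y) = (-450, -1035).
Cross-multiplying the components: (p − 373)·(-450) = (-150)·(-1035).
Solving gives p = 28.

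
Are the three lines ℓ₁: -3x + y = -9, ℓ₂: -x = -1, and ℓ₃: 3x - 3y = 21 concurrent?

Yes

Intersecting ℓ₁ and ℓ₂: solving the 2×2 system gives (x, y) = (1, -6).
Substitute into ℓ₃: (3)(1) + (-3)(-6) = 21.
This equals 21, so (1, -6) lies on all three lines and they are concurrent.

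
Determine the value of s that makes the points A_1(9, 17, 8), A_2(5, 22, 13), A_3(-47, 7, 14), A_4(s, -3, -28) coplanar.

Normal to plane A_1A_2A_3: n = (80, -256, 320); plane equation n·P = -1072.
Requiring n·A_4 = -1072: (80)s + (-8192) = -1072.
So s = 89.

89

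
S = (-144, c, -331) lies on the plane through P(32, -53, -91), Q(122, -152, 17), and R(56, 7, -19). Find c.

83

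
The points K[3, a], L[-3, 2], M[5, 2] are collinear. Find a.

2

The three points are collinear iff det[KL; KM] = 0.
This determinant is linear in a: (8)a + (-16) = 0, so a = 2.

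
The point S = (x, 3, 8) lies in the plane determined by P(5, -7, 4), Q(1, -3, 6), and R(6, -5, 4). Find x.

-2

The plane through P, Q, R has equation −4x + 2y − 12z = -82.
Substituting S: (-4)x + (-90) = -82, so x = -2.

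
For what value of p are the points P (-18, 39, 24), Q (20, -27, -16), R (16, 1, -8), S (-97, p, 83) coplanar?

The points are coplanar iff PQ · (PR × PS) = 0.
Expanding, this is linear in p: (-144)p + (6048) = 0.
So p = 42.

42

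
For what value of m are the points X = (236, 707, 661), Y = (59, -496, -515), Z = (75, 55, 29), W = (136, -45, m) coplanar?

Normal to plane XYZ: n = (-6456, 77472, -78279); plane equation n·P = 1506669.
Requiring n·W = 1506669: (-78279)m + (-4364256) = 1506669.
So m = -75.

-75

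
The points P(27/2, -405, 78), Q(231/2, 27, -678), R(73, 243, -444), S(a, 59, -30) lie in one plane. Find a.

31/2

Normal to plane PQR: n = (264384, 8262, 40392); plane equation n·X = 3373650.
Requiring n·S = 3373650: (264384)a + (-724302) = 3373650.
So a = 31/2.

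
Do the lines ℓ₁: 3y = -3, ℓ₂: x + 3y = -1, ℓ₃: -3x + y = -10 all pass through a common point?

No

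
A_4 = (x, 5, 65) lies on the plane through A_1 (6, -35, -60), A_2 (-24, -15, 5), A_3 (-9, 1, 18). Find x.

-49

Coplanarity requires A_1A_2 · (A_1A_3 × A_1A_4) = 0.
A_1A_2 = (-30, 20, 65), A_1A_3 = (-15, 36, 78); the triple product is linear in x with coefficient -780 and constant term -38220.
Setting it to zero: x = -49.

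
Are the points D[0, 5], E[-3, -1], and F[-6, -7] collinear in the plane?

Yes

DE = (-3, -6), DF = (-6, -12).
Checking proportionality: DF = 2·DE, so the vectors are parallel and the points are collinear.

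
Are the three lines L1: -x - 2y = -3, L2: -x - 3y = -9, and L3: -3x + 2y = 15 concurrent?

Intersecting L1 and L2: solving the 2×2 system gives (x, y) = (-9, 6).
Substitute into L3: (-3)(-9) + (2)(6) = 39.
But L3 requires 15 ≠ 39, so the three lines have no common point.

No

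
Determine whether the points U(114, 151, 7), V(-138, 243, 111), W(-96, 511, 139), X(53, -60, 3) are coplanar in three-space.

With U as base: UV = (-252, 92, 104), UW = (-210, 360, 132), UX = (-61, -211, -4).
UW × UX = (26412, -8892, 66270).
UV · (UW × UX) = -581808.
Since -581808 ≠ 0, the four points are not coplanar.

No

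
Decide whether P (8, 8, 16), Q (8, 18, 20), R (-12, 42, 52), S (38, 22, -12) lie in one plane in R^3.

Yes

With P as base: PQ = (0, 10, 4), PR = (-20, 34, 36), PS = (30, 14, -28).
PR × PS = (-1456, 520, -1300).
PQ · (PR × PS) = 0.
The scalar triple product vanishes, so the four points are coplanar.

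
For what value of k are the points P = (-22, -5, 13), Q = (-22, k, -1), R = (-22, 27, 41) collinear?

Collinearity requires PQ × PR = 0; each component is linear in k.
The x-component gives (28)k + (588) = 0, so k = -21.
The remaining components then also vanish.

-21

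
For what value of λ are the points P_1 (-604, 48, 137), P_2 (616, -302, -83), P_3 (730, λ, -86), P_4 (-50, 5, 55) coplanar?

-221

Normal to plane P_1P_2P_4: n = (19240, -21840, 141440); plane equation n·P = 6708000.
Requiring n·P_3 = 6708000: (-21840)λ + (1881360) = 6708000.
So λ = -221.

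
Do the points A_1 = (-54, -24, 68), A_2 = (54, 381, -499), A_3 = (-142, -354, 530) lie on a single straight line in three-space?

A_1A_2 = (108, 405, -567), A_1A_3 = (-88, -330, 462).
Each component of A_1A_3 is -22/27 times the corresponding component of A_1A_2, so A_1A_3 = -22/27·A_1A_2 and the points are collinear.

Yes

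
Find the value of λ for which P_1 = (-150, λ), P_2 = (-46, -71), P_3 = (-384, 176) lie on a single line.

5

Collinearity: (P_1 − P_2) must be parallel to (P_3 − P_2) = (-338, 247).
Cross-multiplying the components: (λ − (-71))·(-338) = (-104)·(247).
Solving gives λ = 5.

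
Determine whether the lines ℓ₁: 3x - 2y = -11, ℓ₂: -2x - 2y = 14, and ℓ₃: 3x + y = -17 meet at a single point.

The three lines meet at one point iff the augmented coefficient matrix [aᵢ bᵢ cᵢ] has rank < 3, i.e. its determinant vanishes.
Here the determinant is 0.
It vanishes, so the lines are concurrent at (-5, -2).

Yes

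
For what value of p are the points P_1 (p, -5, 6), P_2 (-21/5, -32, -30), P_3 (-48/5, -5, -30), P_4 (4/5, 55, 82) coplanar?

Coplanarity ⇔ det[P_1P_2; P_1P_3; P_1P_4] = 0.
Expanding, this is linear in p: (-3024)p + (-36288/5) = 0.
So p = -12/5.

-12/5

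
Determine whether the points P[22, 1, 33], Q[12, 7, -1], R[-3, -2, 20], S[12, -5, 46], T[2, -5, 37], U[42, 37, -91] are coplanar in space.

The plane through P, Q, R has normal n = PQ × PR = (-180, 720, 180) and equation n·X = 2700.
Checking the remaining points: n·S = 2520, n·T = 2700, n·U = 2700.
Since n·S = 2520 ≠ 2700, S is off the plane and the points are not all coplanar.

No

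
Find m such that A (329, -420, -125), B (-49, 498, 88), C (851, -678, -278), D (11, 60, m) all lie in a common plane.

Normal to plane ABC: n = (-85500, 53352, -381672); plane equation n·P = -2828340.
Requiring n·D = -2828340: (-381672)m + (2260620) = -2828340.
So m = 40/3.

40/3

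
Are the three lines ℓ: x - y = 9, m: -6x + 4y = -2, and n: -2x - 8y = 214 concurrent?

No

Intersecting ℓ and m: solving the 2×2 system gives (x, y) = (-17, -26).
Substitute into n: (-2)(-17) + (-8)(-26) = 242.
But n requires 214 ≠ 242, so the three lines have no common point.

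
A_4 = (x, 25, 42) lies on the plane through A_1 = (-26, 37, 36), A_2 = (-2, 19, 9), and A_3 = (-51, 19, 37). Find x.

-52

Coplanarity requires A_1A_2 · (A_1A_3 × A_1A_4) = 0.
A_1A_2 = (24, -18, -27), A_1A_3 = (-25, -18, 1); the triple product is linear in x with coefficient -504 and constant term -26208.
Setting it to zero: x = -52.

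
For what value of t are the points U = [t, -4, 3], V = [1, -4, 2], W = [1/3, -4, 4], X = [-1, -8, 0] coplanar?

2/3

The points are coplanar iff UV · (UW × UX) = 0.
Expanding, this is linear in t: (-8)t + (16/3) = 0.
So t = 2/3.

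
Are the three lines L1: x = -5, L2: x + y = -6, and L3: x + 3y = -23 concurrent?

No

The three lines meet at one point iff the augmented coefficient matrix [aᵢ bᵢ cᵢ] has rank < 3, i.e. its determinant vanishes.
Here the determinant is -15.
Nonzero, so no common point exists.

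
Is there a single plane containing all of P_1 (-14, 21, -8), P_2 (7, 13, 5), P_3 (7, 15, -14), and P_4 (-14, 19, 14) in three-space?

No

The four points are coplanar iff the 3×3 determinant with rows P_1P_2, P_1P_3, P_1P_4 is zero.
Rows: (21, -8, 13), (21, -6, -6), (0, -2, 22).
Expanding along the first row: (21)(-144) − (-8)(462) + (13)(-42) = 126.
Nonzero ⇒ not coplanar.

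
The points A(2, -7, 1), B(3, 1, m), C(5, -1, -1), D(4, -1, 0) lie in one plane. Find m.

4/3

Normal to plane ACD: n = (6, -1, 6); plane equation n·P = 25.
Requiring n·B = 25: (6)m + (17) = 25.
So m = 4/3.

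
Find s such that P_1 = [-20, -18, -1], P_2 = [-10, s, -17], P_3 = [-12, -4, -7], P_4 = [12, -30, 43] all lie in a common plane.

The points are coplanar iff P_1P_2 · (P_1P_3 × P_1P_4) = 0.
Expanding, this is linear in s: (-544)s + (4352) = 0.
So s = 8.

8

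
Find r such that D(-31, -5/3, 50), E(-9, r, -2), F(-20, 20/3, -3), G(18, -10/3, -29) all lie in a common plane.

5/3

Normal to plane DFG: n = (-2240/3, -1728, -1280/3); plane equation n·P = 14080/3.
Requiring n·E = 14080/3: (-1728)r + (22720/3) = 14080/3.
So r = 5/3.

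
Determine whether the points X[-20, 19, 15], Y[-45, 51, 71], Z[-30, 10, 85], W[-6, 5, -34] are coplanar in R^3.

A normal to the plane through X, Y, Z is n = XY × XZ = (2744, 1190, 545).
The plane has equation n·P = -24095. For W: n·W = -29044.
-29044 ≠ -24095, so W is off the plane.

No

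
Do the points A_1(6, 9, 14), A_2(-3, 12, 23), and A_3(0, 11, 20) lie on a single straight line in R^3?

A_1A_2 = (-9, 3, 9), A_1A_3 = (-6, 2, 6).
A_1A_2 × A_1A_3 = (0, 0, 0).
The cross product vanishes, so the three points are collinear.

Yes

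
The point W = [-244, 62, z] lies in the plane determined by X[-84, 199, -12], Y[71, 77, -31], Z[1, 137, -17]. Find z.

Coplanarity requires XY · (XZ × XW) = 0.
XY = (155, -122, -19), XZ = (85, -62, -5); the triple product is linear in z with coefficient 760 and constant term 215080.
Setting it to zero: z = -283.

-283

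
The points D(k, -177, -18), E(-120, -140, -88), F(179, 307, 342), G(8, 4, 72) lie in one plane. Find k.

11

Coplanarity ⇔ det[DE; DF; DG] = 0.
Expanding, this is linear in k: (-9600)k + (105600) = 0.
So k = 11.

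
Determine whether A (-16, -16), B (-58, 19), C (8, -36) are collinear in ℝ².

Yes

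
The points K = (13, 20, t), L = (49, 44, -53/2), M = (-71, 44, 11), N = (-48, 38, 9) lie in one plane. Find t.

Coplanarity ⇔ det[KL; KM; KN] = 0.
Expanding, this is linear in t: (-720)t + (3960) = 0.
So t = 11/2.

11/2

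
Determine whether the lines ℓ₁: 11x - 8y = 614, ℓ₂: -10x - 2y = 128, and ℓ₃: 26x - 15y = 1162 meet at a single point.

Intersecting ℓ₁ and ℓ₂: solving the 2×2 system gives (x, y) = (2, -74).
Substitute into ℓ₃: (26)(2) + (-15)(-74) = 1162.
This equals 1162, so (2, -74) lies on all three lines and they are concurrent.

Yes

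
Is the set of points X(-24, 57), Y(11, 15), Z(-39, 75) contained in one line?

Yes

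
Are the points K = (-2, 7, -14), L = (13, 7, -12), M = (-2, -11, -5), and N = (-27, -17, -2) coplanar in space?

No

The four points are coplanar iff the 3×3 determinant with rows KL, KM, KN is zero.
Rows: (15, 0, 2), (0, -18, 9), (-25, -24, 12).
Expanding along the first row: (15)(0) − (0)(225) + (2)(-450) = -900.
Nonzero ⇒ not coplanar.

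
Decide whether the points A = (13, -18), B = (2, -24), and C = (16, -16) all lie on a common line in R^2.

AB = (-11, -6), AC = (3, 2).
det[AB; AC] = (-11)(2) − (-6)(3) = -4.
The determinant is nonzero, so they are not collinear.

No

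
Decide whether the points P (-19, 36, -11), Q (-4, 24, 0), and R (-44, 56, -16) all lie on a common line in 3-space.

No

PQ = (15, -12, 11), PR = (-25, 20, -5).
PQ × PR = (-160, -200, 0).
The cross product is nonzero, so the points do not lie on one line.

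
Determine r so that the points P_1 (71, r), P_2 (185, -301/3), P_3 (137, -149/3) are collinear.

Collinearity: (P_1 − P_2) must be parallel to (P_3 − P_2) = (-48, 152/3).
Cross-multiplying the components: (r − (-301/3))·(-48) = (-114)·(152/3).
Solving gives r = 20.

20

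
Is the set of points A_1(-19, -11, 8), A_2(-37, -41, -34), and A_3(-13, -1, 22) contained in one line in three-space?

A_1A_2 = (-18, -30, -42), A_1A_3 = (6, 10, 14).
Each component of A_1A_3 is -1/3 times the corresponding component of A_1A_2, so A_1A_3 = -1/3·A_1A_2 and the points are collinear.

Yes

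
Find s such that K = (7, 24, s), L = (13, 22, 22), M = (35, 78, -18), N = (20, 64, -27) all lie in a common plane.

7

The points are coplanar iff KL · (KM × KN) = 0.
Expanding, this is linear in s: (-532)s + (3724) = 0.
So s = 7.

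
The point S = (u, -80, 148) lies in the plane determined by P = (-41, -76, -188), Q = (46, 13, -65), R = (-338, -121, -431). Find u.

433

A normal to the plane is n = PQ × PR = (-16092, -15390, 22518).
S lies in the plane iff n · PS = 0.
This gives (-16092)u + (6967836) = 0, so u = 433.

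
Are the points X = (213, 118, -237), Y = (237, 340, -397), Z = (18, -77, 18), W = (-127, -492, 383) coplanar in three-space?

Yes

The four points are coplanar iff the 3×3 determinant with rows XY, XZ, XW is zero.
Rows: (24, 222, -160), (-195, -195, 255), (-340, -610, 620).
Expanding along the first row: (24)(34650) − (222)(-34200) + (-160)(52650) = 0.
Zero determinant ⇒ coplanar.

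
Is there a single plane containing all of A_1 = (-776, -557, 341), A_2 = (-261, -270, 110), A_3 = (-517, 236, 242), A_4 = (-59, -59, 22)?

Yes

With A_1 as base: A_1A_2 = (515, 287, -231), A_1A_3 = (259, 793, -99), A_1A_4 = (717, 498, -319).
A_1A_3 × A_1A_4 = (-203665, 11638, -439599).
A_1A_2 · (A_1A_3 × A_1A_4) = 0.
The scalar triple product vanishes, so the four points are coplanar.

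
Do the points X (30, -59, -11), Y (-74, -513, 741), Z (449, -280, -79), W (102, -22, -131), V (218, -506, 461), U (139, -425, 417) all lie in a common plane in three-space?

Yes

The plane through X, Y, Z has normal n = XY × XZ = (197064, 308016, 213210) and equation n·P = -14606334.
Checking the remaining points: n·W = -14606334, n·V = -14606334, n·U = -14606334.
All equal -14606334, so all 6 points lie in one plane.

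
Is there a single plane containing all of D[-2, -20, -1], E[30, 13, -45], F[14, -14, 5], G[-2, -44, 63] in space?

Yes

With D as base: DE = (32, 33, -44), DF = (16, 6, 6), DG = (0, -24, 64).
DF × DG = (528, -1024, -384).
DE · (DF × DG) = 0.
The scalar triple product vanishes, so the four points are coplanar.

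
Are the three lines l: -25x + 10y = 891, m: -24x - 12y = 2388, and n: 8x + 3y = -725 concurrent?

No

Intersecting l and m: solving the 2×2 system gives (x, y) = (-2881/45, -3193/45).
Substitute into n: (8)(-2881/45) + (3)(-3193/45) = -32627/45.
But n requires -725 ≠ -32627/45, so the three lines have no common point.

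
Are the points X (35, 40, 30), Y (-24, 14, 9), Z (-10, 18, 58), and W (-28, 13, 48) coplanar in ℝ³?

No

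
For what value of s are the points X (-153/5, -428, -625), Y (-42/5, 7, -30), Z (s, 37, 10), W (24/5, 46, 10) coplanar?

The points are coplanar iff XY · (XZ × XW) = 0.
Expanding, this is linear in s: (5805)s + (34830) = 0.
So s = -6.

-6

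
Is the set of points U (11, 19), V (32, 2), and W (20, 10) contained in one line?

UV = (21, -17), UW = (9, -9).
Twice the signed area of △UVW is (21)(-9) − (-17)(9) = -36.
The area is nonzero, so the three points are not collinear.

No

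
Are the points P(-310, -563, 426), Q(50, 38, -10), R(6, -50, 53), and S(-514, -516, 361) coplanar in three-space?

No

The four points are coplanar iff the 3×3 determinant with rows PQ, PR, PS is zero.
Rows: (360, 601, -436), (316, 513, -373), (-204, 47, -65).
Expanding along the first row: (360)(-15814) − (601)(-96632) + (-436)(119504) = 279048.
Nonzero ⇒ not coplanar.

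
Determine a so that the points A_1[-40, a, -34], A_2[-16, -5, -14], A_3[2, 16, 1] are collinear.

-33

Collinearity requires A_1A_2 × A_1A_3 = 0; each component is linear in a.
The x-component gives (-15)a + (-495) = 0, so a = -33.
The remaining components then also vanish.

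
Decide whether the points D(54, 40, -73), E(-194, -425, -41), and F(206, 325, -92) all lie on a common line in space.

No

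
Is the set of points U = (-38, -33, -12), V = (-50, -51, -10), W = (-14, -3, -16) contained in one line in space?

UV = (-12, -18, 2), UW = (24, 30, -4).
Comparing components 2 and 3: (-18)(-4) − (2)(30) = 12 ≠ 0, so UV and UW are not parallel and the points are not collinear.

No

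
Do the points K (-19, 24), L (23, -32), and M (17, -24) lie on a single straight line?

Yes

KL = (42, -56), KM = (36, -48).
Twice the signed area of △KLM is (42)(-48) − (-56)(36) = 0.
The triangle is degenerate (zero area), so the points are collinear.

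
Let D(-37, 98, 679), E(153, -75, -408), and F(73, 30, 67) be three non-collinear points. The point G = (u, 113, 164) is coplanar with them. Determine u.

63

Coplanarity requires DE · (DF × DG) = 0.
DE = (190, -173, -1087), DF = (110, -68, -612); the triple product is linear in u with coefficient 31960 and constant term -2013480.
Setting it to zero: u = 63.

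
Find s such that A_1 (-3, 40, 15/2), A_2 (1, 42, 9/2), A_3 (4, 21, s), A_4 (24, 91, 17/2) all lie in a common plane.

-21/2

Normal to plane A_1A_2A_4: n = (155, -85, 150); plane equation n·P = -2740.
Requiring n·A_3 = -2740: (150)s + (-1165) = -2740.
So s = -21/2.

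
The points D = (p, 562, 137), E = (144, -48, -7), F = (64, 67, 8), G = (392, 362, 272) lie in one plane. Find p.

Coplanarity ⇔ det[DE; DF; DG] = 0.
Expanding, this is linear in p: (-25935)p + (-3319680) = 0.
So p = -128.

-128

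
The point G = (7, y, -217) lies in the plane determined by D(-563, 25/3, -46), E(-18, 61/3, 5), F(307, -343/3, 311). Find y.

409/3

A normal to the plane is n = DE × DF = (10540, -150195, -231880/3).
G lies in the plane iff n · DG = 0.
This gives (-150195)y + (20476585) = 0, so y = 409/3.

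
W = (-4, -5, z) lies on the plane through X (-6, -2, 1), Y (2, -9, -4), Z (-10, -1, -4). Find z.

-4

A normal to the plane is n = XY × XZ = (40, 60, -20).
W lies in the plane iff n · XW = 0.
This gives (-20)z + (-80) = 0, so z = -4.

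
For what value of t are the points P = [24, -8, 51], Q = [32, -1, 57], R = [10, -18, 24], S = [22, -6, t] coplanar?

Normal to plane PQR: n = (-129, 132, 18); plane equation n·X = -3234.
Requiring n·S = -3234: (18)t + (-3630) = -3234.
So t = 22.

22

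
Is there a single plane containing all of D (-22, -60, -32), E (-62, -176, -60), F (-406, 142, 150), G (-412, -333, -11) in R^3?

Yes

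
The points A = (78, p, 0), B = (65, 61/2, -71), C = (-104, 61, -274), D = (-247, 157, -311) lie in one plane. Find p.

Coplanarity ⇔ det[AB; AC; AD] = 0.
Expanding, this is linear in p: (-22776)p + (1298232) = 0.
So p = 57.

57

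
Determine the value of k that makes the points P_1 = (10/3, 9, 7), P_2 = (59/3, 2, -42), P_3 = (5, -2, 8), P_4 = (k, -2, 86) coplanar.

Normal to plane P_1P_2P_3: n = (-546, -98, -168); plane equation n·P = -3878.
Requiring n·P_4 = -3878: (-546)k + (-14252) = -3878.
So k = -19.

-19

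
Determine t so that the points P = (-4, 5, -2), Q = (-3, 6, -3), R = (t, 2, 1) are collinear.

-7

Collinearity requires PQ × PR = 0; each component is linear in t.
The y-component gives (-1)t + (-7) = 0, so t = -7.
The remaining components then also vanish.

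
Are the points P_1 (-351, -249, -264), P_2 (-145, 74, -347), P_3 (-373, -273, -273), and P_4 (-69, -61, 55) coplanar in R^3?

The four points are coplanar iff the 3×3 determinant with rows P_1P_2, P_1P_3, P_1P_4 is zero.
Rows: (206, 323, -83), (-22, -24, -9), (282, 188, 319).
Expanding along the first row: (206)(-5964) − (323)(-4480) + (-83)(2632) = 0.
Zero determinant ⇒ coplanar.

Yes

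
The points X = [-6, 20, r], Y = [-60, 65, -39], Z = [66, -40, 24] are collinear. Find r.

Direction YZ = (126, -105, 63). From the x-coordinate of X, the parameter along the line is τ = (-6 − (-60))/126 = 3/7.
Then r = (-39) + 3/7·(63) = -12.

-12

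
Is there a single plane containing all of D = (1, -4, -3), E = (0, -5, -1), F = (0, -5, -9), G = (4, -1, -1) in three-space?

Yes

With D as base: DE = (-1, -1, 2), DF = (-1, -1, -6), DG = (3, 3, 2).
DF × DG = (16, -16, 0).
DE · (DF × DG) = 0.
The scalar triple product vanishes, so the four points are coplanar.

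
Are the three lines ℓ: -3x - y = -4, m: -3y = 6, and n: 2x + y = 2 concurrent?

Yes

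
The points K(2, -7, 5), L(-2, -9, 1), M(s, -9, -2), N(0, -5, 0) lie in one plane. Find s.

-4

The points are coplanar iff KL · (KM × KN) = 0.
Expanding, this is linear in s: (-18)s + (-72) = 0.
So s = -4.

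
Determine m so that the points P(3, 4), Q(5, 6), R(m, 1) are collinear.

0

The three points are collinear iff det[PQ; PR] = 0.
This determinant is linear in m: (-2)m + (0) = 0, so m = 0.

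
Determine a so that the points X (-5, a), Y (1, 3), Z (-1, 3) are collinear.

The three points are collinear iff det[XY; XZ] = 0.
This determinant is linear in a: (-2)a + (6) = 0, so a = 3.

3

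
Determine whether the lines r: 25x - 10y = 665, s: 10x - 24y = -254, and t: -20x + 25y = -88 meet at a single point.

No

Intersecting r and s: solving the 2×2 system gives (x, y) = (37, 26).
Substitute into t: (-20)(37) + (25)(26) = -90.
But t requires -88 ≠ -90, so the three lines have no common point.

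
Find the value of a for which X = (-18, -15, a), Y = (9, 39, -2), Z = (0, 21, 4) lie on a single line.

16

Collinearity requires XY × XZ = 0; each component is linear in a.
The x-component gives (-18)a + (288) = 0, so a = 16.
The remaining components then also vanish.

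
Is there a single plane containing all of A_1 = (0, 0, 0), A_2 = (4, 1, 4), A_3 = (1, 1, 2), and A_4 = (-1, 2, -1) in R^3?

No

A normal to the plane through A_1, A_2, A_3 is n = A_1A_2 × A_1A_3 = (-2, -4, 3).
The plane has equation n·P = 0. For A_4: n·A_4 = -9.
-9 ≠ 0, so A_4 is off the plane.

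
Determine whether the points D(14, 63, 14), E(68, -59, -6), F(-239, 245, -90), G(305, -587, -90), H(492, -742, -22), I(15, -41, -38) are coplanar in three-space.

No

The plane through D, E, F has normal n = DE × DF = (16328, 10676, -21038) and equation n·P = 606648.
Checking the remaining points: n·G = 606648, n·H = 574620, n·I = 606648.
Since n·H = 574620 ≠ 606648, H is off the plane and the points are not all coplanar.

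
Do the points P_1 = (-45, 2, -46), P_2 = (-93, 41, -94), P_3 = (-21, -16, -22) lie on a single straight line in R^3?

P_1P_2 = (-48, 39, -48), P_1P_3 = (24, -18, 24).
P_1P_2 × P_1P_3 = (72, 0, -72).
The cross product is nonzero, so the points do not lie on one line.

No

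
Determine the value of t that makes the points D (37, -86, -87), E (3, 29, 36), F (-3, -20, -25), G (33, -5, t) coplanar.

8

Normal to plane DEF: n = (-988, -2812, 2356); plane equation n·P = 304.
Requiring n·G = 304: (2356)t + (-18544) = 304.
So t = 8.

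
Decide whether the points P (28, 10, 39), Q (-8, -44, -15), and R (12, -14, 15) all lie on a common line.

Yes

PQ = (-36, -54, -54), PR = (-16, -24, -24).
PQ × PR = (0, 0, 0).
The cross product vanishes, so the three points are collinear.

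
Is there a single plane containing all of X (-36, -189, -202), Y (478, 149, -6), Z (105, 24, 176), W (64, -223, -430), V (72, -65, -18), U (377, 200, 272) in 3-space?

No

The plane through X, Y, Z has normal n = XY × XZ = (86016, -166656, 61824) and equation n·P = 15912960.
Checking the remaining points: n·W = 16084992, n·V = 15912960, n·U = 15912960.
Since n·W = 16084992 ≠ 15912960, W is off the plane and the points are not all coplanar.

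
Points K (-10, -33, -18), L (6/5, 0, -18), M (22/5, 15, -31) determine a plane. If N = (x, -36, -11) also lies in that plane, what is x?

-10

Coplanarity requires KL · (KM × KN) = 0.
KL = (56/5, 33, 0), KM = (72/5, 48, -13); the triple product is linear in x with coefficient -429 and constant term -4290.
Setting it to zero: x = -10.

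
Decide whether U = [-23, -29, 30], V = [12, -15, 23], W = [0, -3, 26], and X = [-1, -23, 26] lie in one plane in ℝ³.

The four points are coplanar iff the 3×3 determinant with rows UV, UW, UX is zero.
Rows: (35, 14, -7), (23, 26, -4), (22, 6, -4).
Expanding along the first row: (35)(-80) − (14)(-4) + (-7)(-434) = 294.
Nonzero ⇒ not coplanar.

No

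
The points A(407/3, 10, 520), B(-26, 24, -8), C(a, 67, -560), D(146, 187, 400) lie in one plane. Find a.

-562/3

The points are coplanar iff AB · (AC × AD) = 0.
Expanding, this is linear in a: (-91776)a + (-17192704) = 0.
So a = -562/3.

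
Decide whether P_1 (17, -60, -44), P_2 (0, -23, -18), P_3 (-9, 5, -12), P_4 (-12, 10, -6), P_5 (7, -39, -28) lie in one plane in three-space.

The plane through P_1, P_2, P_3 has normal n = P_1P_2 × P_1P_3 = (-506, -132, -143) and equation n·P = 5610.
Checking the remaining points: n·P_4 = 5610, n·P_5 = 5610.
All equal 5610, so all 5 points lie in one plane.

Yes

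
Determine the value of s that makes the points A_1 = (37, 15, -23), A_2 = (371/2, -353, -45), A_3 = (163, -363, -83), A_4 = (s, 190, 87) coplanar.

37

The points are coplanar iff A_1A_2 · (A_1A_3 × A_1A_4) = 0.
Expanding, this is linear in s: (13764)s + (-509268) = 0.
So s = 37.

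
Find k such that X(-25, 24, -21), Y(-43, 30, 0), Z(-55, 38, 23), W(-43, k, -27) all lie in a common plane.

Normal to plane XYZ: n = (-30, 162, -72); plane equation n·P = 6150.
Requiring n·W = 6150: (162)k + (3234) = 6150.
So k = 18.

18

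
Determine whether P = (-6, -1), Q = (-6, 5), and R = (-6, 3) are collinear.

Yes

PQ = (0, 6), PR = (0, 4).
Twice the signed area of △PQR is (0)(4) − (6)(0) = 0.
The triangle is degenerate (zero area), so the points are collinear.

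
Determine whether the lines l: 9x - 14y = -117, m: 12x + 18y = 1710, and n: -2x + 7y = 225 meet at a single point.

Lines aᵢx + bᵢy = cᵢ with pairwise distinct directions are concurrent exactly when det[aᵢ bᵢ cᵢ] = 0.
Here the determinant is 360.
Nonzero, so no common point exists.

No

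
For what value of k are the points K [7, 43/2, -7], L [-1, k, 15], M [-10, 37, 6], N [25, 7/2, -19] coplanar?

29/2

The points are coplanar iff KL · (KM × KN) = 0.
Expanding, this is linear in k: (30)k + (-435) = 0.
So k = 29/2.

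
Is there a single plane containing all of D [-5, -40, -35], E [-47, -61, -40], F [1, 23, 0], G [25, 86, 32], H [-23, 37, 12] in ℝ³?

The plane through D, E, F has normal n = DE × DF = (-420, 1440, -2520) and equation n·P = 32700.
Checking the remaining points: n·G = 32700, n·H = 32700.
All equal 32700, so all 5 points lie in one plane.

Yes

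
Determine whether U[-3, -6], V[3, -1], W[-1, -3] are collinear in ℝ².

UV = (6, 5), UW = (2, 3).
Twice the signed area of △UVW is (6)(3) − (5)(2) = 8.
The area is nonzero, so the three points are not collinear.

No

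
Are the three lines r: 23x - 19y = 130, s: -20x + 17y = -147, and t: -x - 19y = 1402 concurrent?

Yes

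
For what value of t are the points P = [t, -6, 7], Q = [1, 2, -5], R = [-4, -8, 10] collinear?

Collinearity requires PQ × PR = 0; each component is linear in t.
The y-component gives (15)t + (45) = 0, so t = -3.
The remaining components then also vanish.

-3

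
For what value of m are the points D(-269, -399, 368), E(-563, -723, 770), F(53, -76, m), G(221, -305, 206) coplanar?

Normal to plane DEG: n = (14700, 149352, 131124); plane equation n·P = -15292116.
Requiring n·F = -15292116: (131124)m + (-10571652) = -15292116.
So m = -36.

-36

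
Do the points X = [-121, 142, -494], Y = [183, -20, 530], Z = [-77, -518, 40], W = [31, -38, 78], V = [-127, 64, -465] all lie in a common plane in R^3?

The plane through X, Y, Z has normal n = XY × XZ = (589332, -117280, -193512) and equation n·P = 7631996.
Checking the remaining points: n·W = 7631996, n·V = 7631996.
All equal 7631996, so all 5 points lie in one plane.

Yes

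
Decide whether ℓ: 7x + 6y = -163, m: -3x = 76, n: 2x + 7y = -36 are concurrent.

No

Lines aᵢx + bᵢy = cᵢ with pairwise distinct directions are concurrent exactly when det[aᵢ bᵢ cᵢ] = 0.
Here the determinant is -37.
Nonzero, so no common point exists.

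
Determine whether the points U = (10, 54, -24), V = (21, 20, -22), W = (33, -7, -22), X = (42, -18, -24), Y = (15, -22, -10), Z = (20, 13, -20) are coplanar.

Yes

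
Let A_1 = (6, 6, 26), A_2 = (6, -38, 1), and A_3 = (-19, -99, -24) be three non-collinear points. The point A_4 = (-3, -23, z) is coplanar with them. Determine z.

The plane through A_1, A_2, A_3 has equation −425x + 625y − 1100z = -27400.
Substituting A_4: (-1100)z + (-13100) = -27400, so z = 13.

13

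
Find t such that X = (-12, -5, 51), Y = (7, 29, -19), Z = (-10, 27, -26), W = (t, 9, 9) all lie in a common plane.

-23

Coplanarity ⇔ det[XY; XZ; XW] = 0.
Expanding, this is linear in t: (-378)t + (-8694) = 0.
So t = -23.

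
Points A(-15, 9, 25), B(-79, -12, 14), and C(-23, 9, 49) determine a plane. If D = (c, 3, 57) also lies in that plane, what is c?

-45

The plane through A, B, C has equation −504x + 1624y − 168z = 17976.
Substituting D: (-504)c + (-4704) = 17976, so c = -45.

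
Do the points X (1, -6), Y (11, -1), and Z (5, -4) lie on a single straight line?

XY = (10, 5), XZ = (4, 2).
Checking proportionality: XZ = 2/5·XY, so the vectors are parallel and the points are collinear.

Yes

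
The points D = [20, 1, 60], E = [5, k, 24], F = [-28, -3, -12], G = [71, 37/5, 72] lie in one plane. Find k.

1/5

Normal to plane DFG: n = (2064/5, -3096, -516/5); plane equation n·P = -1032.
Requiring n·E = -1032: (-3096)k + (-2064/5) = -1032.
So k = 1/5.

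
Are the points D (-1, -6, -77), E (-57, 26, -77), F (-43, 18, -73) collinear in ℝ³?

No

DE = (-56, 32, 0), DF = (-42, 24, 4).
DE × DF = (128, 224, 0).
The cross product is nonzero, so the points do not lie on one line.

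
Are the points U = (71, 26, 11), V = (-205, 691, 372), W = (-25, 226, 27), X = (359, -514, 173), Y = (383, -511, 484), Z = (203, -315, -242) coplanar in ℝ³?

The plane through U, V, W has normal n = UV × UW = (-61560, -30240, 8640) and equation n·P = -5061960.
Checking the remaining points: n·X = -5061960, n·Y = -3943080, n·Z = -5061960.
Since n·Y = -3943080 ≠ -5061960, Y is off the plane and the points are not all coplanar.

No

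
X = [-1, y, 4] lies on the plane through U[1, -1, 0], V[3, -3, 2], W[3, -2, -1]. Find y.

The plane through U, V, W has equation 4x + 6y + 2z = -2.
Substituting X: (6)y + (4) = -2, so y = -1.

-1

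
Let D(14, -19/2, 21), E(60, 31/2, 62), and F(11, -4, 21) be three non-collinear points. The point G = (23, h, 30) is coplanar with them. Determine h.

-2

The plane through D, E, F has equation −(451/2)x − 123y + 328z = 9799/2.
Substituting G: (-123)h + (9307/2) = 9799/2, so h = -2.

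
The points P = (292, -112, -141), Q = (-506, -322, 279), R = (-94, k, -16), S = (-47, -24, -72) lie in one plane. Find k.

-87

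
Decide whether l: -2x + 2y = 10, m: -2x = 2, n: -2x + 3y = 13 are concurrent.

The three lines meet at one point iff the augmented coefficient matrix [aᵢ bᵢ cᵢ] has rank < 3, i.e. its determinant vanishes.
Here the determinant is -4.
Nonzero, so no common point exists.

No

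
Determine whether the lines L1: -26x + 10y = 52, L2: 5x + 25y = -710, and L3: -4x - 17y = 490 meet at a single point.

Intersecting L1 and L2: solving the 2×2 system gives (x, y) = (-12, -26).
Substitute into L3: (-4)(-12) + (-17)(-26) = 490.
This equals 490, so (-12, -26) lies on all three lines and they are concurrent.

Yes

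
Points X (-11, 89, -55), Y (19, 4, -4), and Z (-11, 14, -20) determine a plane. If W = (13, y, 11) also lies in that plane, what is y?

-33

A normal to the plane is n = XY × XZ = (850, -1050, -2250).
W lies in the plane iff n · XW = 0.
This gives (-1050)y + (-34650) = 0, so y = -33.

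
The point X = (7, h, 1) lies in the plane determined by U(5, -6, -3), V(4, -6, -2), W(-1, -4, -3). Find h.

-8

A normal to the plane is n = UV × UW = (-2, -6, -2).
X lies in the plane iff n · UX = 0.
This gives (-6)h + (-48) = 0, so h = -8.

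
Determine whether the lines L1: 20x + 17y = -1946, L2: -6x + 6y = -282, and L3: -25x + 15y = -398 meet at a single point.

Lines aᵢx + bᵢy = cᵢ with pairwise distinct directions are concurrent exactly when det[aᵢ bᵢ cᵢ] = 0.
Here the determinant is -666.
Nonzero, so no common point exists.

No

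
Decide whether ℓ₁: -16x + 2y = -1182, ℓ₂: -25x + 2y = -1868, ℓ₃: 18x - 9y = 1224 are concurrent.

The three lines meet at one point iff the augmented coefficient matrix [aᵢ bᵢ cᵢ] has rank < 3, i.e. its determinant vanishes.
Here the determinant is 378.
Nonzero, so no common point exists.

No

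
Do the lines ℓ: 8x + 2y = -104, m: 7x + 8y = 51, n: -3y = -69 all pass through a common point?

Intersecting ℓ and m: solving the 2×2 system gives (x, y) = (-467/25, 568/25).
Substitute into n: (0)(-467/25) + (-3)(568/25) = -1704/25.
But n requires -69 ≠ -1704/25, so the three lines have no common point.

No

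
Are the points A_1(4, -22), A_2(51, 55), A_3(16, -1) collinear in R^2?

A_1A_2 = (47, 77), A_1A_3 = (12, 21).
If collinear, A_1A_3 would be a scalar multiple of A_1A_2. But (47)·(21) ≠ (77)·(12) (difference 63), so they are not parallel; the points are not collinear.

No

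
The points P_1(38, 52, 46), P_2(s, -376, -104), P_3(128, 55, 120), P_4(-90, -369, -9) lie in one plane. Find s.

-206

Normal to plane P_1P_3P_4: n = (30989, -4522, -37506); plane equation n·P = -782838.
Requiring n·P_2 = -782838: (30989)s + (5600896) = -782838.
So s = -206.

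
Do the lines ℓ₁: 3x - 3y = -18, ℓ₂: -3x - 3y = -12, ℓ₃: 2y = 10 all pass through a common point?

The three lines meet at one point iff the augmented coefficient matrix [aᵢ bᵢ cᵢ] has rank < 3, i.e. its determinant vanishes.
Here the determinant is 0.
It vanishes, so the lines are concurrent at (-1, 5).

Yes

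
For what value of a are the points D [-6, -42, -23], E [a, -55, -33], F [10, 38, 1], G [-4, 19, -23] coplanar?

-12

Normal to plane DFG: n = (-1464, 48, 816); plane equation n·P = -12000.
Requiring n·E = -12000: (-1464)a + (-29568) = -12000.
So a = -12.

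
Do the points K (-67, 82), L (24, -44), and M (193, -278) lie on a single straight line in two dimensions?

KL = (91, -126), KM = (260, -360).
Twice the signed area of △KLM is (91)(-360) − (-126)(260) = 0.
The triangle is degenerate (zero area), so the points are collinear.

Yes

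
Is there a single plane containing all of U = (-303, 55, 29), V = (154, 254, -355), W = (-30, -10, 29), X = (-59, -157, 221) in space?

The four points are coplanar iff the 3×3 determinant with rows UV, UW, UX is zero.
Rows: (457, 199, -384), (273, -65, 0), (244, -212, 192).
Expanding along the first row: (457)(-12480) − (199)(52416) + (-384)(-42016) = 0.
Zero determinant ⇒ coplanar.

Yes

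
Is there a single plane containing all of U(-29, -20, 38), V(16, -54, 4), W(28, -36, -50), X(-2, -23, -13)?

No

With U as base: UV = (45, -34, -34), UW = (57, -16, -88), UX = (27, -3, -51).
UW × UX = (552, 531, 261).
UV · (UW × UX) = -2088.
Since -2088 ≠ 0, the four points are not coplanar.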